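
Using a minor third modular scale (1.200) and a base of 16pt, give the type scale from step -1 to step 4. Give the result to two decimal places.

13.33pt, 16.00pt, 19.20pt, 23.04pt, 27.65pt, 33.18pt

Step -1: 16.0 ÷ 1.200 = 13.33
Step 0: 16pt
Step 1: 16.0 × 1.200 = 19.20
Step 2: 16.0 × 1.200² = 23.04
Step 3: 16.0 × 1.200³ = 27.65
Step 4: 16.0 × 1.200⁴ = 33.18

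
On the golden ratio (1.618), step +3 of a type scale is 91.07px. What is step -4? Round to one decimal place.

3.1px

Moving from step +3 to step -4 is 7 steps down, so divide by r⁷.
91.07 ÷ 1.618⁷ = 91.07 ÷ 29.03017 ≈ 3.137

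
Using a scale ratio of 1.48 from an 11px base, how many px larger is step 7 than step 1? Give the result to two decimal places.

154.81px

Step 1: 11.0 × 1.48 = 16.2800px
Step 7: 11.0 × 1.48⁷ = 171.0900px
Difference: 171.0900 − 16.2800 = 154.8100px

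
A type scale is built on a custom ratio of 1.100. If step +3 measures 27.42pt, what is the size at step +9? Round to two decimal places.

48.58pt

Moving from step +3 to step +9 is 6 steps up, so multiply by r⁶.
27.42 × 1.100⁶ = 27.42 × 1.77156 ≈ 48.576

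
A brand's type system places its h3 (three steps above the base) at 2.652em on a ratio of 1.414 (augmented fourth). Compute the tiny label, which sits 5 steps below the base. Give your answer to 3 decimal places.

0.166em

The gap is -5 − (3) = -8 steps, so the factor is 1.414^-8.
2.652 ÷ 1.414⁸ = 2.652 ÷ 15.98068 ≈ 0.166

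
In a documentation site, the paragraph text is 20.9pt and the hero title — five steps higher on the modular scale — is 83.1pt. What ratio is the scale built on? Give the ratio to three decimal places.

The ratio satisfies 20.9 × r⁵ = 83.1, so r = (83.1 / 20.9)^(1/5).
r = 3.9761^(1/5) ≈ 1.3179

1.318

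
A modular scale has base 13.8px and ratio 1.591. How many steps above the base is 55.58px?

3

1.591ⁿ = 55.58 / 13.8 = 4.0275
n = ln(4.0275) / ln(1.591) = 1.3932 / 0.4644 ≈ 3.00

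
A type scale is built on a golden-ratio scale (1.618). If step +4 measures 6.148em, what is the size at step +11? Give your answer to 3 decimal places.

178.478em

6.148 × 1.618⁷ = 6.148 × 29.03017 ≈ 178.478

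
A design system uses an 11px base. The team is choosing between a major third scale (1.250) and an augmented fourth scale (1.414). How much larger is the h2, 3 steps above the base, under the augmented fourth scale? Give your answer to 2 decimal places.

9.61px

Major third: 11.0 × 1.250³ = 21.4844px
Augmented fourth: 11.0 × 1.414³ = 31.0986px
Difference: 31.0986 − 21.4844 = 9.6142px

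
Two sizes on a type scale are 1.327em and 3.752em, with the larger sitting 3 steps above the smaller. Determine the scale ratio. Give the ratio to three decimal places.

1.414

r³ = 3.752 / 1.327, so r = (3.752/1.327)^(1/3).
r = 2.8274^(1/3) ≈ 1.4140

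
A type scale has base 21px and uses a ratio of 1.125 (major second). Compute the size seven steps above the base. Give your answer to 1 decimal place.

Every step multiplies by the scale ratio.
21.0 × 1.125⁷ = 21.0 × 2.28070 ≈ 47.89

47.9px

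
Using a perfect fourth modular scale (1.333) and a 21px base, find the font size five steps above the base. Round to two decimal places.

88.38px

Each step on a modular scale multiplies by the ratio, so the size n steps from the base is base × ratioⁿ.
21.0 × 1.333⁵ = 21.0 × 4.20873 ≈ 88.38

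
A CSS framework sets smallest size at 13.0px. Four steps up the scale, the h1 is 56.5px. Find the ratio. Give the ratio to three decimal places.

r⁴ = 56.5 / 13.0, so r = (56.5/13.0)^(1/4).
r = 4.3462^(1/4) ≈ 1.4439

1.444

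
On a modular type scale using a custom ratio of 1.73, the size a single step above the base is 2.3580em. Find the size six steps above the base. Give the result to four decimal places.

2.3580 × 1.73⁵ = 2.3580 × 15.49639 ≈ 36.5405

36.5405em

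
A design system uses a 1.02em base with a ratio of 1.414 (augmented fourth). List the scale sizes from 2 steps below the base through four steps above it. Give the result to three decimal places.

0.510em, 0.721em, 1.020em, 1.442em, 2.039em, 2.884em, 4.078em

Step -2: 1.02 ÷ 1.414² = 0.510
Step -1: 1.02 ÷ 1.414 = 0.721
Step 0: 1.02em
Step 1: 1.02 × 1.414 = 1.442
Step 2: 1.02 × 1.414² = 2.039
Step 3: 1.02 × 1.414³ = 2.884
Step 4: 1.02 × 1.414⁴ = 4.078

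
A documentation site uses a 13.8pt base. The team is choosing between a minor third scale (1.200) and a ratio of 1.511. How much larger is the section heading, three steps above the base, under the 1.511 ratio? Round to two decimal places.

Minor third: 13.8 × 1.200³ = 23.8464pt
At 1.511: 13.8 × 1.511³ = 47.6072pt
Difference: 47.6072 − 23.8464 = 23.7608pt

23.76pt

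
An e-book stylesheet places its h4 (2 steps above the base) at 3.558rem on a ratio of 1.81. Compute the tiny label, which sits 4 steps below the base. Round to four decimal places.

0.1012rem

Moving from step +2 to step -4 is 6 steps down, so divide by r⁶.
3.558 ÷ 1.81⁶ = 3.558 ÷ 35.16183 ≈ 0.1012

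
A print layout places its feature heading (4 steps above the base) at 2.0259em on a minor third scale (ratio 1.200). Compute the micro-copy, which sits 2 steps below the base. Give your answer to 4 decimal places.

2.0259 ÷ 1.200⁶ = 2.0259 ÷ 2.98598 ≈ 0.6785

0.6785em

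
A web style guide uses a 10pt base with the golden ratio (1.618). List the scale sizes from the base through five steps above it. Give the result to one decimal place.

Step 0: 10pt
Step 1: 10.0 × 1.618 = 16.2
Step 2: 10.0 × 1.618² = 26.2
Step 3: 10.0 × 1.618³ = 42.4
Step 4: 10.0 × 1.618⁴ = 68.5
Step 5: 10.0 × 1.618⁵ = 110.9

10.0pt, 16.2pt, 26.2pt, 42.4pt, 68.5pt, 110.9pt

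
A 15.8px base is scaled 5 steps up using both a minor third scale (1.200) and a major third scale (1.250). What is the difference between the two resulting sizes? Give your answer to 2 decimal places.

8.90px

Minor third: 15.8 × 1.200⁵ = 39.3155px
Major third: 15.8 × 1.250⁵ = 48.2178px
Difference: 48.2178 − 39.3155 = 8.9023px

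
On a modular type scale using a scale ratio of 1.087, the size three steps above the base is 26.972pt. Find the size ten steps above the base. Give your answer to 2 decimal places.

48.36pt

26.972 × 1.087⁷ = 26.972 × 1.79311 ≈ 48.364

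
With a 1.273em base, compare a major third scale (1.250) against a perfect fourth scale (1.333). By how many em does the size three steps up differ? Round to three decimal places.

Major third: 1.273 × 1.250³ = 2.48633em
Perfect fourth: 1.273 × 1.333³ = 3.01522em
Difference: 3.01522 − 2.48633 = 0.52889em

0.529em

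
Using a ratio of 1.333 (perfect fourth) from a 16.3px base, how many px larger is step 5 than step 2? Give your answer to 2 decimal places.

39.64px

Step 2: 16.3 × 1.333² = 28.9633px
Step 5: 16.3 × 1.333⁵ = 68.6022px
Difference: 68.6022 − 28.9633 = 39.6389px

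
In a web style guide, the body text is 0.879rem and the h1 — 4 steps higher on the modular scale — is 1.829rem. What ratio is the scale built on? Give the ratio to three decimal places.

The ratio satisfies 0.879 × r⁴ = 1.829, so r = (1.829 / 0.879)^(1/4).
r = 2.0808^(1/4) ≈ 1.2010

1.201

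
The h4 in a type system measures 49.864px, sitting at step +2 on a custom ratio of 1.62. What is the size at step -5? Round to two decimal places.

1.70px

49.864 ÷ 1.62⁷ = 49.864 ÷ 29.28229 ≈ 1.703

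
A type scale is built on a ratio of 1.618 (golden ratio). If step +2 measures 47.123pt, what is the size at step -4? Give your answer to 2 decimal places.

2.63pt

47.123 ÷ 1.618⁶ = 47.123 ÷ 17.94201 ≈ 2.626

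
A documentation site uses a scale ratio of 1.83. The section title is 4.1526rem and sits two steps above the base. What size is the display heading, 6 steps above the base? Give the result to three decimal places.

46.572rem

The gap is 6 − (2) = 4 steps, so the factor is 1.83^4.
4.1526 × 1.83⁴ = 4.1526 × 11.21513 ≈ 46.572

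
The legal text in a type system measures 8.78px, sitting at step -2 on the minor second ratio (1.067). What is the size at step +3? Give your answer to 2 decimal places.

12.14px

Moving from step -2 to step +3 is 5 steps up, so multiply by r⁵.
8.78 × 1.067⁵ = 8.78 × 1.38300 ≈ 12.143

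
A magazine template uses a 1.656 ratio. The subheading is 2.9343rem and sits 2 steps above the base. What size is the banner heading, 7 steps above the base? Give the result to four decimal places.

36.5432rem

The gap is 7 − (2) = 5 steps, so the factor is 1.656^5.
2.9343 × 1.656⁵ = 2.9343 × 12.45379 ≈ 36.5432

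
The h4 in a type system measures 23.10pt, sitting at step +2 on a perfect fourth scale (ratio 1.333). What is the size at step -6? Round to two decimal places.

2.32pt

Moving from step +2 to step -6 is 8 steps down, so divide by r⁸.
23.10 ÷ 1.333⁸ = 23.10 ÷ 9.96876 ≈ 2.317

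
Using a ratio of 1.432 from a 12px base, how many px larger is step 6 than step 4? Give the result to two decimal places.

53.02px

Step 4: 12.0 × 1.432⁴ = 50.4607px
Step 6: 12.0 × 1.432⁶ = 103.4759px
Difference: 103.4759 − 50.4607 = 53.0152px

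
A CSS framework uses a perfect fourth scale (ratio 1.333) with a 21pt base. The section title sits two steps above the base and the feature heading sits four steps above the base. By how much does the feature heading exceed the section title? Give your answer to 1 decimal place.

29.0pt

Step 2: 21.0 × 1.333² = 37.315pt
Step 4: 21.0 × 1.333⁴ = 66.304pt
Difference: 66.304 − 37.315 = 28.989pt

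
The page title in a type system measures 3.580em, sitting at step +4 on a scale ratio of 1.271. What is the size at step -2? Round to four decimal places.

0.8492em

Moving from step +4 to step -2 is 6 steps down, so divide by r⁶.
3.580 ÷ 1.271⁶ = 3.580 ÷ 4.21573 ≈ 0.8492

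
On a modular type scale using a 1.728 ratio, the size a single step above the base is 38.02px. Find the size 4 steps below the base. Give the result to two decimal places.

The gap is -4 − (1) = -5 steps, so the factor is 1.728^-5.
38.02 ÷ 1.728⁵ = 38.02 ÷ 15.40702 ≈ 2.468

2.47px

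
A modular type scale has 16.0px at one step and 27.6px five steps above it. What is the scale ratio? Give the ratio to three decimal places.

1.115

The ratio satisfies 16.0 × r⁵ = 27.6, so r = (27.6 / 16.0)^(1/5).
r = 1.7250^(1/5) ≈ 1.1152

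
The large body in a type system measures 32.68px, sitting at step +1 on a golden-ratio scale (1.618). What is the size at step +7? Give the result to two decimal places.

586.34px

32.68 × 1.618⁶ = 32.68 × 17.94201 ≈ 586.345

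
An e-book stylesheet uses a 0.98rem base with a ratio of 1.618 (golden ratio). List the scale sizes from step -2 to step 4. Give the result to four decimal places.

Step -2: 0.98 ÷ 1.618² = 0.3743
Step -1: 0.98 ÷ 1.618 = 0.6057
Step 0: 0.98rem
Step 1: 0.98 × 1.618 = 1.5856
Step 2: 0.98 × 1.618² = 2.5656
Step 3: 0.98 × 1.618³ = 4.1511
Step 4: 0.98 × 1.618⁴ = 6.7165

0.3743rem, 0.6057rem, 0.9800rem, 1.5856rem, 2.5656rem, 4.1511rem, 6.7165rem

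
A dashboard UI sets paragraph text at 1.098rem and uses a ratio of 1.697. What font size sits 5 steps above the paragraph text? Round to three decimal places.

1.098 × 1.697⁵ = 1.098 × 14.07373 ≈ 15.453

15.453rem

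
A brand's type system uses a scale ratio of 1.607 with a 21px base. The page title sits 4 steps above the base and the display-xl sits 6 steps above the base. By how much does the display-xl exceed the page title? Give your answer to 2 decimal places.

221.62px

Step 4: 21.0 × 1.607⁴ = 140.0499px
Step 6: 21.0 × 1.607⁶ = 361.6717px
Difference: 361.6717 − 140.0499 = 221.6218px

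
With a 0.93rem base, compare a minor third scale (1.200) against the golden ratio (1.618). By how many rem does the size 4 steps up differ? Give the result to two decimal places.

Minor third: 0.93 × 1.200⁴ = 1.9284rem
Golden ratio: 0.93 × 1.618⁴ = 6.3738rem
Difference: 6.3738 − 1.9284 = 4.4454rem

4.45rem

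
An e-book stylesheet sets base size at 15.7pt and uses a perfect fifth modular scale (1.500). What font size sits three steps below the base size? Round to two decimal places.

4.65pt

A modular type scale is a geometric sequence: sizeₙ = base × rⁿ.
15.7 ÷ 1.500³ = 15.7 ÷ 3.37500 ≈ 4.65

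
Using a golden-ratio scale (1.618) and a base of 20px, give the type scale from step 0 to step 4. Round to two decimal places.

Step 0: 20px
Step 1: 20.0 × 1.618 = 32.36
Step 2: 20.0 × 1.618² = 52.36
Step 3: 20.0 × 1.618³ = 84.72
Step 4: 20.0 × 1.618⁴ = 137.07

20.00px, 32.36px, 52.36px, 84.72px, 137.07px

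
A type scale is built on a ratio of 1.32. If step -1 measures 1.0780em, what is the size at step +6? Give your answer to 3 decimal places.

1.0780 × 1.32⁷ = 1.0780 × 6.98261 ≈ 7.527

7.527em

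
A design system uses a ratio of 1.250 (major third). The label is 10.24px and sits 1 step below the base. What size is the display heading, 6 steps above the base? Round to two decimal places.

48.83px

The gap is 6 − (-1) = 7 steps, so the factor is 1.250^7.
10.24 × 1.250⁷ = 10.24 × 4.76837 ≈ 48.828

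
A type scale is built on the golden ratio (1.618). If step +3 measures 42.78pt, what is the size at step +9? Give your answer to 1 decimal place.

767.6pt

42.78 × 1.618⁶ = 42.78 × 17.94201 ≈ 767.559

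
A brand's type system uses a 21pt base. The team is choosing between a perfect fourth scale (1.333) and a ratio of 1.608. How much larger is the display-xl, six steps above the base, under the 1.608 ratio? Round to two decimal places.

245.21pt

Perfect fourth: 21.0 × 1.333⁶ = 117.8149pt
At 1.608: 21.0 × 1.608⁶ = 363.0242pt
Difference: 363.0242 − 117.8149 = 245.2093pt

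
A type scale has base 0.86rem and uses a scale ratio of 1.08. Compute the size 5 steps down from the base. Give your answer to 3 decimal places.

Each step on a modular scale multiplies by the ratio, so the size n steps from the base is base × ratioⁿ.
0.86 ÷ 1.08⁵ = 0.86 ÷ 1.46933 ≈ 0.585

0.585rem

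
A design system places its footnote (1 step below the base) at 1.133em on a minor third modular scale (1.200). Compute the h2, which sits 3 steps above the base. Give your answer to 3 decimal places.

2.349em

The gap is 3 − (-1) = 4 steps, so the factor is 1.200^4.
1.133 × 1.200⁴ = 1.133 × 2.07360 ≈ 2.349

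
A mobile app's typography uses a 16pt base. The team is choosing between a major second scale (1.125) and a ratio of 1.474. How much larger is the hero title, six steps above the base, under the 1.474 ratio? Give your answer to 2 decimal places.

131.66pt

Major second: 16.0 × 1.125⁶ = 32.4366pt
At 1.474: 16.0 × 1.474⁶ = 164.0986pt
Difference: 164.0986 − 32.4366 = 131.6620pt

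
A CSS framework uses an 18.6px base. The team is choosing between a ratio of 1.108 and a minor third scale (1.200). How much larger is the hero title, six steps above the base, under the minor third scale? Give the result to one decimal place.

At 1.108: 18.6 × 1.108⁶ = 34.415px
Minor third: 18.6 × 1.200⁶ = 55.539px
Difference: 55.539 − 34.415 = 21.124px

21.1px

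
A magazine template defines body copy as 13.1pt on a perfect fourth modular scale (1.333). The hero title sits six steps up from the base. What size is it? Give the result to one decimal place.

A modular type scale is a geometric sequence: sizeₙ = base × rⁿ.
13.1 × 1.333⁶ = 13.1 × 5.61023 ≈ 73.49

73.5pt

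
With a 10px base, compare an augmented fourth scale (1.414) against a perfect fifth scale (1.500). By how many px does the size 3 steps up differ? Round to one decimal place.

5.5px

Augmented fourth: 10.0 × 1.414³ = 28.271px
Perfect fifth: 10.0 × 1.500³ = 33.750px
Difference: 33.750 − 28.271 = 5.479px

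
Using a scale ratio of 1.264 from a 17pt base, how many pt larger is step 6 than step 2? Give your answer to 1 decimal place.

42.2pt

Step 2: 17.0 × 1.264² = 27.161pt
Step 6: 17.0 × 1.264⁶ = 69.332pt
Difference: 69.332 − 27.161 = 42.171pt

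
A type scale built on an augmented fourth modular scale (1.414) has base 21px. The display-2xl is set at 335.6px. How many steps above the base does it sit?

1.414ⁿ = 335.6 / 21 = 15.9810
n = ln(15.9810) / ln(1.414) = 2.7714 / 0.3464 ≈ 8.00

8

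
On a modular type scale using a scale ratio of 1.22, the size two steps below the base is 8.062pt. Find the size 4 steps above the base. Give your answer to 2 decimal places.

The gap is 4 − (-2) = 6 steps, so the factor is 1.22^6.
8.062 × 1.22⁶ = 8.062 × 3.29730 ≈ 26.583

26.58pt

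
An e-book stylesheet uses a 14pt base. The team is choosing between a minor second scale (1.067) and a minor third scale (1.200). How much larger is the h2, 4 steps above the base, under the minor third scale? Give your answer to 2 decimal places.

10.88pt

Minor second: 14.0 × 1.067⁴ = 18.1462pt
Minor third: 14.0 × 1.200⁴ = 29.0304pt
Difference: 29.0304 − 18.1462 = 10.8842pt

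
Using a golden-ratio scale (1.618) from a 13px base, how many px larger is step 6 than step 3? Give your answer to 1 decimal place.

Step 3: 13.0 × 1.618³ = 55.065px
Step 6: 13.0 × 1.618⁶ = 233.246px
Difference: 233.246 − 55.065 = 178.181px

178.2px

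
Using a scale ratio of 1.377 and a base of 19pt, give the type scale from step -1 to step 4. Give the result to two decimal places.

13.80pt, 19.00pt, 26.16pt, 36.03pt, 49.61pt, 68.31pt

Step -1: 19.0 ÷ 1.377 = 13.80
Step 0: 19pt
Step 1: 19.0 × 1.377 = 26.16
Step 2: 19.0 × 1.377² = 36.03
Step 3: 19.0 × 1.377³ = 49.61
Step 4: 19.0 × 1.377⁴ = 68.31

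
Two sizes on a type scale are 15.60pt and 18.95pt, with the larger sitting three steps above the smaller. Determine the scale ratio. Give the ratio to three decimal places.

r³ = 18.95 / 15.60, so r = (18.95/15.60)^(1/3).
r = 1.2147^(1/3) ≈ 1.0670

1.067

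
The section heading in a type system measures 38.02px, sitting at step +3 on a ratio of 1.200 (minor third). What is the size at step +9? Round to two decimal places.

The gap is 9 − (3) = 6 steps, so the factor is 1.200^6.
38.02 × 1.200⁶ = 38.02 × 2.98598 ≈ 113.527

113.53px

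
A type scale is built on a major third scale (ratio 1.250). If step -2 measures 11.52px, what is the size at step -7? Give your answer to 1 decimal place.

3.8px

The gap is -7 − (-2) = -5 steps, so the factor is 1.250^-5.
11.52 ÷ 1.250⁵ = 11.52 ÷ 3.05176 ≈ 3.775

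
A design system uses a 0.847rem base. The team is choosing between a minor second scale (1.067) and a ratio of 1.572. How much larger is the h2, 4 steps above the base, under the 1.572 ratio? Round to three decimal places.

Minor second: 0.847 × 1.067⁴ = 1.09785rem
At 1.572: 0.847 × 1.572⁴ = 5.17242rem
Difference: 5.17242 − 1.09785 = 4.07457rem

4.075rem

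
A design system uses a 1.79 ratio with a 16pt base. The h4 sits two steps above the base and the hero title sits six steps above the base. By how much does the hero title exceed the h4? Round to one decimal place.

475.0pt

Step 2: 16.0 × 1.79² = 51.266pt
Step 6: 16.0 × 1.79⁶ = 526.306pt
Difference: 526.306 − 51.266 = 475.040pt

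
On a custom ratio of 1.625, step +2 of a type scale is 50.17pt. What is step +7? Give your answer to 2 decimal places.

568.47pt

Moving from step +2 to step +7 is 5 steps up, so multiply by r⁵.
50.17 × 1.625⁵ = 50.17 × 11.33096 ≈ 568.474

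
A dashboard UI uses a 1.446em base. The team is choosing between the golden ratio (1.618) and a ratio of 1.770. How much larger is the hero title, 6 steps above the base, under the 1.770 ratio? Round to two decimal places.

Golden ratio: 1.446 × 1.618⁶ = 25.9441em
At 1.770: 1.446 × 1.770⁶ = 44.4639em
Difference: 44.4639 − 25.9441 = 18.5198em

18.52em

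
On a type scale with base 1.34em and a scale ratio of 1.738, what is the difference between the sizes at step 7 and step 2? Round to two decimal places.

Step 2: 1.34 × 1.738² = 4.0477em
Step 7: 1.34 × 1.738⁷ = 64.1879em
Difference: 64.1879 − 4.0477 = 60.1402em

60.14em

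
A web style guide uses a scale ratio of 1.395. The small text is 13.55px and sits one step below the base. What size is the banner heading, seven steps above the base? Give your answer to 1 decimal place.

194.3px

The gap is 7 − (-1) = 8 steps, so the factor is 1.395^8.
13.55 × 1.395⁸ = 13.55 × 14.34147 ≈ 194.327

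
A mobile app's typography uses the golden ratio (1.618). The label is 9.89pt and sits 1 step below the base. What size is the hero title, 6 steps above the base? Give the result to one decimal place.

Moving from step -1 to step +6 is 7 steps up, so multiply by r⁷.
9.89 × 1.618⁷ = 9.89 × 29.03017 ≈ 287.108

287.1pt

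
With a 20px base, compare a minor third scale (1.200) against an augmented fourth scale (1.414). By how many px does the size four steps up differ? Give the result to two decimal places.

Minor third: 20.0 × 1.200⁴ = 41.4720px
Augmented fourth: 20.0 × 1.414⁴ = 79.9517px
Difference: 79.9517 − 41.4720 = 38.4797px

38.48px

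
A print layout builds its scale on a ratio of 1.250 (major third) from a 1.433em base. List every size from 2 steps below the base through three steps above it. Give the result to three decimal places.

0.917em, 1.146em, 1.433em, 1.791em, 2.239em, 2.799em

Step -2: 1.433 ÷ 1.250² = 0.917
Step -1: 1.433 ÷ 1.250 = 1.146
Step 0: 1.433em
Step 1: 1.433 × 1.250 = 1.791
Step 2: 1.433 × 1.250² = 2.239
Step 3: 1.433 × 1.250³ = 2.799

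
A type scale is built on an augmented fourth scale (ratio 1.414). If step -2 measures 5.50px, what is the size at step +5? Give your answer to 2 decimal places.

62.16px

The gap is 5 − (-2) = 7 steps, so the factor is 1.414^7.
5.50 × 1.414⁷ = 5.50 × 11.30175 ≈ 62.160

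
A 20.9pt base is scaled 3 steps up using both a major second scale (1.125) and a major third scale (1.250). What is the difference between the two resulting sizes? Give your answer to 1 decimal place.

Major second: 20.9 × 1.125³ = 29.758pt
Major third: 20.9 × 1.250³ = 40.820pt
Difference: 40.820 − 29.758 = 11.062pt

11.1pt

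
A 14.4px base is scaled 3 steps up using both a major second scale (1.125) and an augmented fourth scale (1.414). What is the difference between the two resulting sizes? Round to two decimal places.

Major second: 14.4 × 1.125³ = 20.5031px
Augmented fourth: 14.4 × 1.414³ = 40.7109px
Difference: 40.7109 − 20.5031 = 20.2078px

20.21px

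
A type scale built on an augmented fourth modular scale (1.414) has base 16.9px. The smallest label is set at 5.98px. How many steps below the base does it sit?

1.414ⁿ = 16.9 / 5.98 = 2.8261
n = ln(2.8261) / ln(1.414) = 1.0389 / 0.3464 ≈ 3.00

3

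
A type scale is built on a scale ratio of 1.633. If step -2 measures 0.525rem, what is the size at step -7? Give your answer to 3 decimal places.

0.045rem

0.525 ÷ 1.633⁵ = 0.525 ÷ 11.61264 ≈ 0.045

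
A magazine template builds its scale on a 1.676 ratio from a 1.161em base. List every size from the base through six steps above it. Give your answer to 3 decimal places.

Step 0: 1.161em
Step 1: 1.161 × 1.676 = 1.946
Step 2: 1.161 × 1.676² = 3.261
Step 3: 1.161 × 1.676³ = 5.466
Step 4: 1.161 × 1.676⁴ = 9.161
Step 5: 1.161 × 1.676⁵ = 15.353
Step 6: 1.161 × 1.676⁶ = 25.732

1.161em, 1.946em, 3.261em, 5.466em, 9.161em, 15.353em, 25.732em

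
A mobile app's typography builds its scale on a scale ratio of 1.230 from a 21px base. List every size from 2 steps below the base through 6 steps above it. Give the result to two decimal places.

13.88px, 17.07px, 21.00px, 25.83px, 31.77px, 39.08px, 48.07px, 59.12px, 72.72px

Step -2: 21.0 ÷ 1.230² = 13.88
Step -1: 21.0 ÷ 1.230 = 17.07
Step 0: 21px
Step 1: 21.0 × 1.230 = 25.83
Step 2: 21.0 × 1.230² = 31.77
Step 3: 21.0 × 1.230³ = 39.08
Step 4: 21.0 × 1.230⁴ = 48.07
Step 5: 21.0 × 1.230⁵ = 59.12
Step 6: 21.0 × 1.230⁶ = 72.72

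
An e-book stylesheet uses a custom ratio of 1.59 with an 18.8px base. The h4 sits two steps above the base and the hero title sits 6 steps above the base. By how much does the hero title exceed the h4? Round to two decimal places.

Step 2: 18.8 × 1.59² = 47.5283px
Step 6: 18.8 × 1.59⁶ = 303.7670px
Difference: 303.7670 − 47.5283 = 256.2387px

256.24px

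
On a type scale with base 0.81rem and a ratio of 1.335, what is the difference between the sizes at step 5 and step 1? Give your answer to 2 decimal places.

Step 1: 0.81 × 1.335 = 1.0814rem
Step 5: 0.81 × 1.335⁵ = 3.4347rem
Difference: 3.4347 − 1.0814 = 2.3533rem

2.35rem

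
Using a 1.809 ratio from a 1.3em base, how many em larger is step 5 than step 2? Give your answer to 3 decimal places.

Step 2: 1.3 × 1.809² = 4.25423em
Step 5: 1.3 × 1.809⁵ = 25.18467em
Difference: 25.18467 − 4.25423 = 20.93044em

20.930em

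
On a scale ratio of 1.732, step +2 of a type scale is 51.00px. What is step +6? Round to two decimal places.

The gap is 6 − (2) = 4 steps, so the factor is 1.732^4.
51.00 × 1.732⁴ = 51.00 × 8.99894 ≈ 458.946

458.95px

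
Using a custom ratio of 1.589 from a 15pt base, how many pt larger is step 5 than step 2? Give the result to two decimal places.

114.08pt

Step 2: 15.0 × 1.589² = 37.8738pt
Step 5: 15.0 × 1.589⁵ = 151.9535pt
Difference: 151.9535 − 37.8738 = 114.0797pt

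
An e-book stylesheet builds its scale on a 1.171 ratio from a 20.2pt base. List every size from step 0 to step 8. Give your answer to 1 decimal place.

Step 0: 20.2pt
Step 1: 20.2 × 1.171 = 23.7
Step 2: 20.2 × 1.171² = 27.7
Step 3: 20.2 × 1.171³ = 32.4
Step 4: 20.2 × 1.171⁴ = 38.0
Step 5: 20.2 × 1.171⁵ = 44.5
Step 6: 20.2 × 1.171⁶ = 52.1
Step 7: 20.2 × 1.171⁷ = 61.0
Step 8: 20.2 × 1.171⁸ = 71.4

20.2pt, 23.7pt, 27.7pt, 32.4pt, 38.0pt, 44.5pt, 52.1pt, 61.0pt, 71.4pt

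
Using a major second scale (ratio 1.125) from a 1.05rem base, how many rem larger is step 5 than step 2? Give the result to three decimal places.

Step 2: 1.05 × 1.125² = 1.32891rem
Step 5: 1.05 × 1.125⁵ = 1.89213rem
Difference: 1.89213 − 1.32891 = 0.56322rem

0.563rem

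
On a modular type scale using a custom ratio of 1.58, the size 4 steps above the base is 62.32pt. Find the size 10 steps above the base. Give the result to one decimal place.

969.5pt

Moving from step +4 to step +10 is 6 steps up, so multiply by r⁶.
62.32 × 1.58⁶ = 62.32 × 15.55760 ≈ 969.549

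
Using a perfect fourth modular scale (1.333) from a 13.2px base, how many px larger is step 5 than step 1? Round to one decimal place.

Step 1: 13.2 × 1.333 = 17.596px
Step 5: 13.2 × 1.333⁵ = 55.555px
Difference: 55.555 − 17.596 = 37.959px

38.0px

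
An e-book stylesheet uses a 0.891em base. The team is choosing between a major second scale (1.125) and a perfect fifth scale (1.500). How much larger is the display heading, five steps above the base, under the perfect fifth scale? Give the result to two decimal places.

Major second: 0.891 × 1.125⁵ = 1.6056em
Perfect fifth: 0.891 × 1.500⁵ = 6.7660em
Difference: 6.7660 − 1.6056 = 5.1604em

5.16em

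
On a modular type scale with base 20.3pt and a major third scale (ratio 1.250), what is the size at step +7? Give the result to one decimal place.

20.3 × 1.250⁷ = 20.3 × 4.76837 ≈ 96.80

96.8pt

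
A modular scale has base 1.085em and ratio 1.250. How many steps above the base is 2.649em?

1.250ⁿ = 2.649 / 1.085 = 2.4415
n = ln(2.4415) / ln(1.250) = 0.8926 / 0.2231 ≈ 4.00

4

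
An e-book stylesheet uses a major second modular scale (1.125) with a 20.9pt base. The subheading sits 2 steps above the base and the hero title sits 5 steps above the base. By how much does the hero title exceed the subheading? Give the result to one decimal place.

11.2pt

Step 2: 20.9 × 1.125² = 26.452pt
Step 5: 20.9 × 1.125⁵ = 37.662pt
Difference: 37.662 − 26.452 = 11.210pt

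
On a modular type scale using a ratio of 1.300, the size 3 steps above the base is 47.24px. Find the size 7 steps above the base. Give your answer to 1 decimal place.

47.24 × 1.300⁴ = 47.24 × 2.85610 ≈ 134.922

134.9px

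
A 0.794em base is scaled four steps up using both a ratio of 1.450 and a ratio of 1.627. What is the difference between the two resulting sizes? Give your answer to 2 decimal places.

At 1.450: 0.794 × 1.450⁴ = 3.5099em
At 1.627: 0.794 × 1.627⁴ = 5.5638em
Difference: 5.5638 − 3.5099 = 2.0539em

2.05em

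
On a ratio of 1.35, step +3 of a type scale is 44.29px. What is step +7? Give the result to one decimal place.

147.1px

Moving from step +3 to step +7 is 4 steps up, so multiply by r⁴.
44.29 × 1.35⁴ = 44.29 × 3.32151 ≈ 147.110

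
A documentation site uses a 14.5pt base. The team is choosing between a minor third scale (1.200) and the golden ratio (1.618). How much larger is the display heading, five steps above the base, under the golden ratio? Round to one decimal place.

Minor third: 14.5 × 1.200⁵ = 36.081pt
Golden ratio: 14.5 × 1.618⁵ = 160.791pt
Difference: 160.791 − 36.081 = 124.710pt

124.7pt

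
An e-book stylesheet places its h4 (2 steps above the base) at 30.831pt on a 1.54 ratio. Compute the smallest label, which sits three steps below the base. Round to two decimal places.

Moving from step +2 to step -3 is 5 steps down, so divide by r⁵.
30.831 ÷ 1.54⁵ = 30.831 ÷ 8.66171 ≈ 3.559

3.56pt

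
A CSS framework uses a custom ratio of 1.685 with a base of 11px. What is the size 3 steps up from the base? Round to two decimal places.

Each step on a modular scale multiplies by the ratio, so the size n steps from the base is base × ratioⁿ.
11.0 × 1.685³ = 11.0 × 4.78409 ≈ 52.63

52.63px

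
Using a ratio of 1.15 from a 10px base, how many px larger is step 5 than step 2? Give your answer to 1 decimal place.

Step 2: 10.0 × 1.15² = 13.225px
Step 5: 10.0 × 1.15⁵ = 20.114px
Difference: 20.114 − 13.225 = 6.889px

6.9px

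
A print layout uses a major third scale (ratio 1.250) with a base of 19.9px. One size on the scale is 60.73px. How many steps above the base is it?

5

1.250ⁿ = 60.73 / 19.9 = 3.0518
n = ln(3.0518) / ln(1.250) = 1.1157 / 0.2231 ≈ 5.00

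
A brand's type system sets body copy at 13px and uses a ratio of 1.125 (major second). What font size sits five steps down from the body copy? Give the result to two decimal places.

7.21px

Each step on a modular scale multiplies by the ratio, so the size n steps from the base is base × ratioⁿ.
13.0 ÷ 1.125⁵ = 13.0 ÷ 1.80203 ≈ 7.21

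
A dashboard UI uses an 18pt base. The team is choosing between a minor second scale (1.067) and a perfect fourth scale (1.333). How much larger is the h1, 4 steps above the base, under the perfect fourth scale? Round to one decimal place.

33.5pt

Minor second: 18.0 × 1.067⁴ = 23.331pt
Perfect fourth: 18.0 × 1.333⁴ = 56.832pt
Difference: 56.832 − 23.331 = 33.501pt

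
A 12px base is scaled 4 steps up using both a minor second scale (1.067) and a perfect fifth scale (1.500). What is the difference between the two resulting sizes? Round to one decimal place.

Minor second: 12.0 × 1.067⁴ = 15.554px
Perfect fifth: 12.0 × 1.500⁴ = 60.750px
Difference: 60.750 − 15.554 = 45.196px

45.2px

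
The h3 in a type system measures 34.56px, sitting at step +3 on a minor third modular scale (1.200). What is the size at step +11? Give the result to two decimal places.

34.56 × 1.200⁸ = 34.56 × 4.29982 ≈ 148.602

148.60px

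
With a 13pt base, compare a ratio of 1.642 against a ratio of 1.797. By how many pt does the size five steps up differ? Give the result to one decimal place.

88.4pt

At 1.642: 13.0 × 1.642⁵ = 155.170pt
At 1.797: 13.0 × 1.797⁵ = 243.604pt
Difference: 243.604 − 155.170 = 88.434pt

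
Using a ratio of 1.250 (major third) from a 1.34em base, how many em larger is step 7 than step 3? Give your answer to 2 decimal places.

3.77em

Step 3: 1.34 × 1.250³ = 2.6172em
Step 7: 1.34 × 1.250⁷ = 6.3896em
Difference: 6.3896 − 2.6172 = 3.7724em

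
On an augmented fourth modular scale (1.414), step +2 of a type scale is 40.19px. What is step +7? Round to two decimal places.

40.19 × 1.414⁵ = 40.19 × 5.65258 ≈ 227.177

227.18px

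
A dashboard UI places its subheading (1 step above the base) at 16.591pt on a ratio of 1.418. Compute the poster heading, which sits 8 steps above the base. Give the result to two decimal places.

191.25pt

16.591 × 1.418⁷ = 16.591 × 11.52746 ≈ 191.252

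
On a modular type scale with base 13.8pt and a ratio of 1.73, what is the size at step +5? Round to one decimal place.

213.9pt

13.8 × 1.73⁵ = 13.8 × 15.49639 ≈ 213.85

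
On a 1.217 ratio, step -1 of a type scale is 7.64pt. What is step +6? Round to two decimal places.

7.64 × 1.217⁷ = 7.64 × 3.95398 ≈ 30.208

30.21pt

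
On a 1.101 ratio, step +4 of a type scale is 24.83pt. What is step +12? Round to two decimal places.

Moving from step +4 to step +12 is 8 steps up, so multiply by r⁸.
24.83 × 1.101⁸ = 24.83 × 2.15923 ≈ 53.614

53.61pt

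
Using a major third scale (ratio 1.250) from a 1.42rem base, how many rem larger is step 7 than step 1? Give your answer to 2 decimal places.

Step 1: 1.42 × 1.250 = 1.7750rem
Step 7: 1.42 × 1.250⁷ = 6.7711rem
Difference: 6.7711 − 1.7750 = 4.9961rem

5.00rem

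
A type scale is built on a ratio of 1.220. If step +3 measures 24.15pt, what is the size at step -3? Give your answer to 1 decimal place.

7.3pt

24.15 ÷ 1.220⁶ = 24.15 ÷ 3.29730 ≈ 7.324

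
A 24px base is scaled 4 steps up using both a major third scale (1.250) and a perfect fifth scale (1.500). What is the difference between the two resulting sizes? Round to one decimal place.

62.9px

Major third: 24.0 × 1.250⁴ = 58.594px
Perfect fifth: 24.0 × 1.500⁴ = 121.500px
Difference: 121.500 − 58.594 = 62.906px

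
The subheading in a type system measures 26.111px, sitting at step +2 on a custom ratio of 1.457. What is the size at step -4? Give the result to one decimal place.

2.7px

26.111 ÷ 1.457⁶ = 26.111 ÷ 9.56659 ≈ 2.729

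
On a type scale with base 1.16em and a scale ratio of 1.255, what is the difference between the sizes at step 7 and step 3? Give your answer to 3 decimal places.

Step 3: 1.16 × 1.255³ = 2.29292em
Step 7: 1.16 × 1.255⁷ = 5.68806em
Difference: 5.68806 − 2.29292 = 3.39514em

3.395em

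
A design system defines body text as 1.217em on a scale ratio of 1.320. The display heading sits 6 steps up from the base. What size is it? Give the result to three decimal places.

6.438em

1.217 × 1.320⁶ = 1.217 × 5.28985 ≈ 6.438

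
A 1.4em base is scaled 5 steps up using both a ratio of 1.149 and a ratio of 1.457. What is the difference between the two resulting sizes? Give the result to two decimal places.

6.39em

At 1.149: 1.4 × 1.149⁵ = 2.8037em
At 1.457: 1.4 × 1.457⁵ = 9.1923em
Difference: 9.1923 − 2.8037 = 6.3886em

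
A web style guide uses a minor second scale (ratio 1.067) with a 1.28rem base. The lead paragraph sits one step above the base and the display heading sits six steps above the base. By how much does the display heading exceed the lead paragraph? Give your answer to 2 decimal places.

Step 1: 1.28 × 1.067 = 1.3658rem
Step 6: 1.28 × 1.067⁶ = 1.8888rem
Difference: 1.8888 − 1.3658 = 0.5230rem

0.52rem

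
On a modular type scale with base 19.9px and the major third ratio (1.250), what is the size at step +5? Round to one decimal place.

60.7px

Every step multiplies by the scale ratio.
19.9 × 1.250⁵ = 19.9 × 3.05176 ≈ 60.73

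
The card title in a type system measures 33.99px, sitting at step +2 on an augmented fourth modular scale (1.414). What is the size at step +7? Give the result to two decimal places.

33.99 × 1.414⁵ = 33.99 × 5.65258 ≈ 192.131

192.13px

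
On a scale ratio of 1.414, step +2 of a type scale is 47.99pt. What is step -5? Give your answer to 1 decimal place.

47.99 ÷ 1.414⁷ = 47.99 ÷ 11.30175 ≈ 4.246

4.2pt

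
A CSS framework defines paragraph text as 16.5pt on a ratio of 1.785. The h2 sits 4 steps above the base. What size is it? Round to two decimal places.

A modular type scale is a geometric sequence: sizeₙ = base × rⁿ.
16.5 × 1.785⁴ = 16.5 × 10.15203 ≈ 167.51

167.51pt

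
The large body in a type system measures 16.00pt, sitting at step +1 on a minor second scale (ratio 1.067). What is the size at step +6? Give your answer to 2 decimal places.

22.13pt

Moving from step +1 to step +6 is 5 steps up, so multiply by r⁵.
16.00 × 1.067⁵ = 16.00 × 1.38300 ≈ 22.128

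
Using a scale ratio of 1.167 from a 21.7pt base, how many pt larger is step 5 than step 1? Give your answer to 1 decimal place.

Step 1: 21.7 × 1.167 = 25.324pt
Step 5: 21.7 × 1.167⁵ = 46.969pt
Difference: 46.969 − 25.324 = 21.645pt

21.6pt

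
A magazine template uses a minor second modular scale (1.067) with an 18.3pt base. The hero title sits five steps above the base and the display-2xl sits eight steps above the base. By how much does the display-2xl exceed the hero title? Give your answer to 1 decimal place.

5.4pt

Step 5: 18.3 × 1.067⁵ = 25.309pt
Step 8: 18.3 × 1.067⁸ = 30.744pt
Difference: 30.744 − 25.309 = 5.435pt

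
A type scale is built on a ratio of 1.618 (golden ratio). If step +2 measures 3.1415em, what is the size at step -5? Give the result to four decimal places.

The gap is -5 − (2) = -7 steps, so the factor is 1.618^-7.
3.1415 ÷ 1.618⁷ = 3.1415 ÷ 29.03017 ≈ 0.1082

0.1082em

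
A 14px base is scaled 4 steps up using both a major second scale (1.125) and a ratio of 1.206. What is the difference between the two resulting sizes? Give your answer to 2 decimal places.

Major second: 14.0 × 1.125⁴ = 22.4253px
At 1.206: 14.0 × 1.206⁴ = 29.6154px
Difference: 29.6154 − 22.4253 = 7.1901px

7.19px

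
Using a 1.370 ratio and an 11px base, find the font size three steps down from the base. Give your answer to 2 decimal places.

Every step multiplies by the scale ratio.
11.0 ÷ 1.370³ = 11.0 ÷ 2.57135 ≈ 4.28

4.28px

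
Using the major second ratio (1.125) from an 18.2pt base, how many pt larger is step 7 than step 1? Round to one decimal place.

Step 1: 18.2 × 1.125 = 20.475pt
Step 7: 18.2 × 1.125⁷ = 41.509pt
Difference: 41.509 − 20.475 = 21.034pt

21.0pt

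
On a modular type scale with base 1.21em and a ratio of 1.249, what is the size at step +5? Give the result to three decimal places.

1.21 × 1.249⁵ = 1.21 × 3.03957 ≈ 3.678

3.678em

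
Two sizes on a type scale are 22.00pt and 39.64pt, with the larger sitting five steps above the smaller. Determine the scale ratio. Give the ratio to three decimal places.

r⁵ = 39.64 / 22.00, so r = (39.64/22.00)^(1/5).
r = 1.8018^(1/5) ≈ 1.1250

1.125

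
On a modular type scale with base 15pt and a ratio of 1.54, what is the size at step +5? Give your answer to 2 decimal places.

Every step multiplies by the scale ratio.
15.0 × 1.54⁵ = 15.0 × 8.66171 ≈ 129.93

129.93pt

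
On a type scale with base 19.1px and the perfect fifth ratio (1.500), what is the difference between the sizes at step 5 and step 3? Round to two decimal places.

Step 3: 19.1 × 1.500³ = 64.4625px
Step 5: 19.1 × 1.500⁵ = 145.0406px
Difference: 145.0406 − 64.4625 = 80.5781px

80.58px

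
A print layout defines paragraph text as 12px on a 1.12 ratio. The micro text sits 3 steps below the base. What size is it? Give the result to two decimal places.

8.54px

Each step on a modular scale multiplies by the ratio, so the size n steps from the base is base × ratioⁿ.
12.0 ÷ 1.12³ = 12.0 ÷ 1.40493 ≈ 8.54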